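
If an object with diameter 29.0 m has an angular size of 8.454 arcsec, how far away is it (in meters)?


D = size / theta_rad, theta_rad = 8.454 * pi/(180*3600) = 4.099e-05, D = 707556.1132

707556.1132 m


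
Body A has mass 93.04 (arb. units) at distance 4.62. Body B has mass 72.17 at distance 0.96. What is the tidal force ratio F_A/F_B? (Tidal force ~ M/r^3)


Ratio = (M1/r1^3) / (M2/r2^3) = (93.04/4.62^3) / (72.17/0.96^3) = 0.0116

0.0116


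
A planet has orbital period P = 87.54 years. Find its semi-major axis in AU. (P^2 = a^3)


a = P^(2/3) = 87.54^(2/3) = 19.7153

19.7153 AU


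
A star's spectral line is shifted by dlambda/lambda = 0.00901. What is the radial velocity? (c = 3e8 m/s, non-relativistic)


v = (dlambda/lambda) * c = 0.00901 * 3e8 = 2.703e+06

2.703e+06 m/s


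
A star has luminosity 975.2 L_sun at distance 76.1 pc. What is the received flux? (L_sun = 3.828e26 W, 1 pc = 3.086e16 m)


F = L / (4*pi*d^2) = 3.733e+29 / (4*pi*(2.348e+18)^2) = 5.386e-09

5.386e-09 W/m^2


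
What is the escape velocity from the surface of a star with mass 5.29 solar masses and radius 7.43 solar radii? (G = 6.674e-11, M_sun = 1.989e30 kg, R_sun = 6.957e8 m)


M = 5.29 * 1.989e30 kg = 1.052181e+31 kg; R = 7.43 * 6.957e8 m = 5.169051e+09 m. v_esc = sqrt(2GM/R) = sqrt(2 * 6.674e-11 * 1.052181e+31 / 5.169051e+09) = 521252.2205

521252.2205 m/s


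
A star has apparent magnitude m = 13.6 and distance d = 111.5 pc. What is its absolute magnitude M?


M = m - 5*log10(d) + 5 = 13.6 - 5*log10(111.5) + 5 = 8.3636

8.3636


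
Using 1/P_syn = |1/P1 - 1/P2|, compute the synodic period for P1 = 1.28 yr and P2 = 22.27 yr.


1/P_syn = |1/P1 - 1/P2| = |1/1.28 - 1/22.27| => P_syn = 1.3581

1.3581 years


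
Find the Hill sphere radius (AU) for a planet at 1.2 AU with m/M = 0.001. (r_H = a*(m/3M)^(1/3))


r_H = a * (m/3M)^(1/3) = 1.2 * (0.001/3)^(1/3) = 0.0832

0.0832 AU


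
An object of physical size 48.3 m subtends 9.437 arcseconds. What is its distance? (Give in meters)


D = size / theta_rad, theta_rad = 9.437 * pi/(180*3600) = 4.575e-05, D = 1.056e+06

1.056e+06 m


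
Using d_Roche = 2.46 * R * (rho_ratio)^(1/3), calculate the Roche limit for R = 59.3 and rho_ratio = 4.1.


d_Roche = 2.46 * 59.3 * 4.1^(1/3) = 233.4808

233.4808


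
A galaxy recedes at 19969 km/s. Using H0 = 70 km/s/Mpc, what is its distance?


d = v / H0 = 19969 / 70 = 285.2714

285.2714 Mpc


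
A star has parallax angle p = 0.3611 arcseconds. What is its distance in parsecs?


d = 1/p = 1/0.3611 = 2.7693

2.7693 pc


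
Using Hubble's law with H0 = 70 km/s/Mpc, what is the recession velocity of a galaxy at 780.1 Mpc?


v = H0 * d = 70 * 780.1 = 54607.0

54607.0 km/s


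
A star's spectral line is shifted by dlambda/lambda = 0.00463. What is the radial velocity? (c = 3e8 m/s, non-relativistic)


v = (dlambda/lambda) * c = 0.00463 * 3e8 = 1.389e+06

1.389e+06 m/s


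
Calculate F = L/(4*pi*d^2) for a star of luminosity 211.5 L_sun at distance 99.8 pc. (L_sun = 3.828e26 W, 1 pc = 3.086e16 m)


F = L / (4*pi*d^2) = 8.096e+28 / (4*pi*(3.080e+18)^2) = 6.792e-10

6.792e-10 W/m^2


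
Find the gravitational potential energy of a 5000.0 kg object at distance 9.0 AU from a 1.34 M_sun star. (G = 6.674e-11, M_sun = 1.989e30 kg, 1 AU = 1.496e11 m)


M = 1.34 * 1.989e30 kg = 2.66526e+30 kg; r = 9.0 AU * 1.496e11 m/AU = 1.3464e+12 m. U = -GM*m/r = -(6.674e-11 * 2.66526e+30 * 5000.0) / 1.3464e+12 = -6.606e+11

-6.606e+11 J


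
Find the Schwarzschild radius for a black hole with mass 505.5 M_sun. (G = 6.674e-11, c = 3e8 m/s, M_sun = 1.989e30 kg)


M = 505.5 * 1.989e30 kg = 1.0054395e+33 kg. rs = 2GM/c^2 = 2 * 6.674e-11 * 1.0054395e+33 / (3e8)^2 = 1.491e+06

1.491e+06 m


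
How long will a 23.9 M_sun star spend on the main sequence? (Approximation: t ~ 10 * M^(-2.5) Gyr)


t = 10 * M^(-2.5) = 10 * 23.9^(-2.5) = 0.0036

0.0036 Gyr


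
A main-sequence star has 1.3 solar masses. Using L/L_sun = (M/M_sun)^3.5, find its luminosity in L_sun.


L/L_sun = (M/M_sun)^3.5 = 1.3^3.5 = 2.505

2.505 L_sun


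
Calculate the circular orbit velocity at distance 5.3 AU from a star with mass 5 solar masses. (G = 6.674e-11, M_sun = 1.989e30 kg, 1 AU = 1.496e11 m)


v = sqrt(GM/r) = sqrt(6.674e-11 * 9.945e+30 / 7.929e+11) = 28932.8865

28932.8865 m/s


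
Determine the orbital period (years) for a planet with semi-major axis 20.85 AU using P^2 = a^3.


P = a^(3/2) = 20.85^1.5 = 95.2049

95.2049 years


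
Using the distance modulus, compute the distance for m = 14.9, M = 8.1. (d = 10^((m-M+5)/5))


d = 10^((m - M + 5)/5) = 10^((14.9 - 8.1 + 5)/5) = 229.0868

229.0868 pc


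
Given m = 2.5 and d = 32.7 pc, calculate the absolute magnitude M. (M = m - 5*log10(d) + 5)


M = m - 5*log10(d) + 5 = 2.5 - 5*log10(32.7) + 5 = -0.0727

-0.0727


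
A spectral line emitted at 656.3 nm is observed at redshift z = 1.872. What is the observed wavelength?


lam_obs = lam_emit * (1 + z) = 656.3 * (1 + 1.872) = 1884.8936

1884.8936 nm


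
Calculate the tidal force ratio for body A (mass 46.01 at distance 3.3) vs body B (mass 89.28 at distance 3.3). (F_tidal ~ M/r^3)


Ratio = (M1/r1^3) / (M2/r2^3) = (46.01/3.3^3) / (89.28/3.3^3) = 0.5153

0.5153


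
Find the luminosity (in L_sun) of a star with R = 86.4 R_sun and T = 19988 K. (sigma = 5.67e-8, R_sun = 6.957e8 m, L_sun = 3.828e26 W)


R = 86.4 * 6.957e8 m = 6.010848e+10 m. L = 4*pi*R^2*sigma*T^4 = 4*pi*(6.010848e+10)^2 * 5.67e-8 * 19988^4 = 4.109053328e+32 W. L/L_sun = 4.109053328e+32 / 3.828e26 = 1.073e+06

1.073e+06 L_sun


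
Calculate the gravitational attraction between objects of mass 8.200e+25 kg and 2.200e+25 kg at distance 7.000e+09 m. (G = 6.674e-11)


F = G*m1*m2/r^2 = 6.674e-11 * 8.200e+25 * 2.200e+25 / (7.000e+09)^2 = 6.674e-11 * 1.804e+51 / 4.900e+19 = 2.457e+21

2.457e+21 N


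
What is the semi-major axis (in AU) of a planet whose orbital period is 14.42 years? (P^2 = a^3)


a = P^(2/3) = 14.42^(2/3) = 5.9244

5.9244 AU


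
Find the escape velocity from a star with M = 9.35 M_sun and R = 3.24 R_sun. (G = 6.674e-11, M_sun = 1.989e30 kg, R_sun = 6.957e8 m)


M = 9.35 * 1.989e30 kg = 1.859715e+31 kg; R = 3.24 * 6.957e8 m = 2.254068e+09 m. v_esc = sqrt(2GM/R) = sqrt(2 * 6.674e-11 * 1.859715e+31 / 2.254068e+09) = 1.049e+06

1.049e+06 m/s


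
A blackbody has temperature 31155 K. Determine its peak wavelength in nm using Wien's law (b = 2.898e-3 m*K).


lam_max = b / T = 2.898e-3 / 31155 = 9.302e-08 m = 93.0188 nm

93.0188 nm


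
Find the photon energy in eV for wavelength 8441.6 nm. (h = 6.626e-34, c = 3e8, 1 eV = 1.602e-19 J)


E = hc/lambda = 6.626e-34 * 3e8 / 8.442e-06 = 2.355e-20 J = 0.147 eV

0.147 eV


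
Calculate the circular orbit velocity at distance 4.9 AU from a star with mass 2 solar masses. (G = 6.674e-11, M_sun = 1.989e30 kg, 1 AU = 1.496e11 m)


v = sqrt(GM/r) = sqrt(6.674e-11 * 3.978e+30 / 7.330e+11) = 19031.002

19031.002 m/s


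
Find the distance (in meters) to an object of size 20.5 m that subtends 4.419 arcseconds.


D = size / theta_rad, theta_rad = 4.419 * pi/(180*3600) = 2.142e-05, D = 956874.5255

956874.5255 m


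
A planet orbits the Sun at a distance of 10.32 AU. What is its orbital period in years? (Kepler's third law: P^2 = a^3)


P = a^(3/2) = 10.32^1.5 = 33.1527

33.1527 years


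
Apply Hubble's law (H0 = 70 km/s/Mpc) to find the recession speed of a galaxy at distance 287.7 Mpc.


v = H0 * d = 70 * 287.7 = 20139.0

20139.0 km/s


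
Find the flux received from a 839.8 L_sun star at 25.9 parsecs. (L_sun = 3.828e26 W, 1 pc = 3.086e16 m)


F = L / (4*pi*d^2) = 3.215e+29 / (4*pi*(7.993e+17)^2) = 4.004e-08

4.004e-08 W/m^2


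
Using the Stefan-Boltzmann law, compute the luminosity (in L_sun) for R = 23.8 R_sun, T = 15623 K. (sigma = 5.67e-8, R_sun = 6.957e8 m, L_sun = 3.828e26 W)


R = 23.8 * 6.957e8 m = 1.655766e+10 m. L = 4*pi*R^2*sigma*T^4 = 4*pi*(1.655766e+10)^2 * 5.67e-8 * 15623^4 = 1.163720205e+31 W. L/L_sun = 1.163720205e+31 / 3.828e26 = 30400.2143

30400.2143 L_sun


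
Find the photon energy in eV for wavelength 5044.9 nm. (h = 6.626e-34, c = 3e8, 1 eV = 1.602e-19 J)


E = hc/lambda = 6.626e-34 * 3e8 / 5.045e-06 = 3.940e-20 J = 0.246 eV

0.246 eV


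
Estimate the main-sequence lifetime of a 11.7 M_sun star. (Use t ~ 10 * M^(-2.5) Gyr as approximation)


t = 10 * M^(-2.5) = 10 * 11.7^(-2.5) = 0.0214

0.0214 Gyr


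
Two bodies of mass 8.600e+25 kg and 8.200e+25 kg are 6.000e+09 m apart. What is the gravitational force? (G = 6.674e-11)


F = G*m1*m2/r^2 = 6.674e-11 * 8.600e+25 * 8.200e+25 / (6.000e+09)^2 = 6.674e-11 * 7.052e+51 / 3.600e+19 = 1.307e+22

1.307e+22 N


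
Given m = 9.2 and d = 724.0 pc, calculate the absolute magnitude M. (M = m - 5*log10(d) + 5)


M = m - 5*log10(d) + 5 = 9.2 - 5*log10(724.0) + 5 = -0.0987

-0.0987


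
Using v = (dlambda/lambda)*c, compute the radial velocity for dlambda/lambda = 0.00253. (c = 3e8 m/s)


v = (dlambda/lambda) * c = 0.00253 * 3e8 = 759000.0

759000.0 m/s


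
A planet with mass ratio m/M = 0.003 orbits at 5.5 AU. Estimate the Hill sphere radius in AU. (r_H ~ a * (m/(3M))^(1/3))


r_H = a * (m/3M)^(1/3) = 5.5 * (0.003/3)^(1/3) = 0.55

0.55 AU


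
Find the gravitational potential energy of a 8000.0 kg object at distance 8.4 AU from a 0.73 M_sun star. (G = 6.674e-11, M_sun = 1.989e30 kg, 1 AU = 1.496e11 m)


M = 0.73 * 1.989e30 kg = 1.45197e+30 kg; r = 8.4 AU * 1.496e11 m/AU = 1.25664e+12 m. U = -GM*m/r = -(6.674e-11 * 1.45197e+30 * 8000.0) / 1.25664e+12 = -6.169e+11

-6.169e+11 J


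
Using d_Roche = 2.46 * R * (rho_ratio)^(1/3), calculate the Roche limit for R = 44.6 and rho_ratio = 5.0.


d_Roche = 2.46 * 44.6 * 5.0^(1/3) = 187.6117

187.6117


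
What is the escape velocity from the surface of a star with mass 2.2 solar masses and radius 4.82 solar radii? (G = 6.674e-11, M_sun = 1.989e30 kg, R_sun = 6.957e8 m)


M = 2.2 * 1.989e30 kg = 4.3758e+30 kg; R = 4.82 * 6.957e8 m = 3.353274e+09 m. v_esc = sqrt(2GM/R) = sqrt(2 * 6.674e-11 * 4.3758e+30 / 3.353274e+09) = 417351.8185

417351.8185 m/s


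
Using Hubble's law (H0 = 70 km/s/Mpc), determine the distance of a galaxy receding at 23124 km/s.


d = v / H0 = 23124 / 70 = 330.3429

330.3429 Mpc


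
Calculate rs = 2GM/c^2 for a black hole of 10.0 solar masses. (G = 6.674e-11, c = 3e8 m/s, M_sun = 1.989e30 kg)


M = 10.0 * 1.989e30 kg = 1.989e+31 kg. rs = 2GM/c^2 = 2 * 6.674e-11 * 1.989e+31 / (3e8)^2 = 29499.08

29499.08 m


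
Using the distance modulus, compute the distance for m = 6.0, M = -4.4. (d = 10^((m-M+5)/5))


d = 10^((m - M + 5)/5) = 10^((6.0 - -4.4 + 5)/5) = 1202.2644

1202.2644 pc


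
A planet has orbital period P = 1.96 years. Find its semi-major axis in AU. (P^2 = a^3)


a = P^(2/3) = 1.96^(2/3) = 1.5662

1.5662 AU


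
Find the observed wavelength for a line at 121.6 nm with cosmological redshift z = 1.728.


lam_obs = lam_emit * (1 + z) = 121.6 * (1 + 1.728) = 331.7248

331.7248 nm


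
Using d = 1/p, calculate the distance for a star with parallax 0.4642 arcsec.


d = 1/p = 1/0.4642 = 2.1542

2.1542 pc


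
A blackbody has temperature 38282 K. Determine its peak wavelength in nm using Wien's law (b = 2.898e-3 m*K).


lam_max = b / T = 2.898e-3 / 38282 = 7.570e-08 m = 75.7014 nm

75.7014 nm


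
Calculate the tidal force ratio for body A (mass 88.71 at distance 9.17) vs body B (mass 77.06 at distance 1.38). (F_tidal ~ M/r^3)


Ratio = (M1/r1^3) / (M2/r2^3) = (88.71/9.17^3) / (77.06/1.38^3) = 0.0039

0.0039


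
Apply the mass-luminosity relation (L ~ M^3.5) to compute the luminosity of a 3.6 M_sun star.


L/L_sun = (M/M_sun)^3.5 = 3.6^3.5 = 88.5235

88.5235 L_sun


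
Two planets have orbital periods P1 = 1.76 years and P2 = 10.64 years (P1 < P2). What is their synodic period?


1/P_syn = |1/P1 - 1/P2| = |1/1.76 - 1/10.64| => P_syn = 2.1088

2.1088 years


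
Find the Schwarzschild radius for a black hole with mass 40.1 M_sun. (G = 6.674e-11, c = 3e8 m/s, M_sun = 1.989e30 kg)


M = 40.1 * 1.989e30 kg = 7.97589e+31 kg. rs = 2GM/c^2 = 2 * 6.674e-11 * 7.97589e+31 / (3e8)^2 = 118291.3108

118291.3108 m


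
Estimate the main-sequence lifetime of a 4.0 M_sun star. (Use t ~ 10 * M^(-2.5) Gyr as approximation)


t = 10 * M^(-2.5) = 10 * 4.0^(-2.5) = 0.3125

0.3125 Gyr


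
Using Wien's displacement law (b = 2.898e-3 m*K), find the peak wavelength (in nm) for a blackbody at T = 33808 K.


lam_max = b / T = 2.898e-3 / 33808 = 8.572e-08 m = 85.7194 nm

85.7194 nm


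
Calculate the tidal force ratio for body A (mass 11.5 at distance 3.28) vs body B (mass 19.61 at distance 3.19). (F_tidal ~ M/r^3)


Ratio = (M1/r1^3) / (M2/r2^3) = (11.5/3.28^3) / (19.61/3.19^3) = 0.5395

0.5395


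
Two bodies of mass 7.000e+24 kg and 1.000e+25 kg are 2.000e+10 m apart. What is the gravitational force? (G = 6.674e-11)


F = G*m1*m2/r^2 = 6.674e-11 * 7.000e+24 * 1.000e+25 / (2.000e+10)^2 = 6.674e-11 * 7.000e+49 / 4.000e+20 = 1.168e+19

1.168e+19 N


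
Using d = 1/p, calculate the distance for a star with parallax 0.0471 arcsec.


d = 1/p = 1/0.0471 = 21.2314

21.2314 pc


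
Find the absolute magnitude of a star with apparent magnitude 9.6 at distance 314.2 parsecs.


M = m - 5*log10(d) + 5 = 9.6 - 5*log10(314.2) + 5 = 2.114

2.114


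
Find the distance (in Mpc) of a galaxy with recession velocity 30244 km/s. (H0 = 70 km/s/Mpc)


d = v / H0 = 30244 / 70 = 432.0571

432.0571 Mpc


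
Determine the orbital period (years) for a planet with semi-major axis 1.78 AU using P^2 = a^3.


P = a^(3/2) = 1.78^1.5 = 2.3748

2.3748 years


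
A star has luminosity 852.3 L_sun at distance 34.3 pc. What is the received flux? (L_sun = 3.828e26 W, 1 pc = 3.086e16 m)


F = L / (4*pi*d^2) = 3.263e+29 / (4*pi*(1.058e+18)^2) = 2.317e-08

2.317e-08 W/m^2


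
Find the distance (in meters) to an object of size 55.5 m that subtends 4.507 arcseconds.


D = size / theta_rad, theta_rad = 4.507 * pi/(180*3600) = 2.185e-05, D = 2.540e+06

2.540e+06 m


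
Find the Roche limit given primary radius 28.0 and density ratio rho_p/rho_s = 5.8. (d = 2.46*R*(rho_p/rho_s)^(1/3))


d_Roche = 2.46 * 28.0 * 5.8^(1/3) = 123.7568

123.7568


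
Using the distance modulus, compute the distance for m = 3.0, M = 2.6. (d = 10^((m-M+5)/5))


d = 10^((m - M + 5)/5) = 10^((3.0 - 2.6 + 5)/5) = 12.0226

12.0226 pc


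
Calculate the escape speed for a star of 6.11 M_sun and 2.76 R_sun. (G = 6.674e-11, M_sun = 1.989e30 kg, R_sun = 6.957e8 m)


M = 6.11 * 1.989e30 kg = 1.215279e+31 kg; R = 2.76 * 6.957e8 m = 1.920132e+09 m. v_esc = sqrt(2GM/R) = sqrt(2 * 6.674e-11 * 1.215279e+31 / 1.920132e+09) = 919137.6432

919137.6432 m/s


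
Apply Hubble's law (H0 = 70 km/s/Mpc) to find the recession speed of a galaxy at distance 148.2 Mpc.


v = H0 * d = 70 * 148.2 = 10374.0

10374.0 km/s


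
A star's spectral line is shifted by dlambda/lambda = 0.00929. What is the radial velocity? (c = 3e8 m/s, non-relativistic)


v = (dlambda/lambda) * c = 0.00929 * 3e8 = 2.787e+06

2.787e+06 m/s


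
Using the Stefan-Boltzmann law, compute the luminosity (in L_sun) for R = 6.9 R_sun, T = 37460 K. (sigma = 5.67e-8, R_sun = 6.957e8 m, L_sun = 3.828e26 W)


R = 6.9 * 6.957e8 m = 4.80033e+09 m. L = 4*pi*R^2*sigma*T^4 = 4*pi*(4.80033e+09)^2 * 5.67e-8 * 37460^4 = 3.233003712e+31 W. L/L_sun = 3.233003712e+31 / 3.828e26 = 84456.7323

84456.7323 L_sun


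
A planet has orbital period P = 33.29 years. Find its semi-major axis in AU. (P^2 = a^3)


a = P^(2/3) = 33.29^(2/3) = 10.3485

10.3485 AU


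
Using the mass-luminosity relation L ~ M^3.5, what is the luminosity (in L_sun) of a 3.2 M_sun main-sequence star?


L/L_sun = (M/M_sun)^3.5 = 3.2^3.5 = 58.6172

58.6172 L_sun


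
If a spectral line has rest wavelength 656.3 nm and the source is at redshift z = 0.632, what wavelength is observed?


lam_obs = lam_emit * (1 + z) = 656.3 * (1 + 0.632) = 1071.0816

1071.0816 nm


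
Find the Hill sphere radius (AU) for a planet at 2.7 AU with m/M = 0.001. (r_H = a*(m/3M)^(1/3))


r_H = a * (m/3M)^(1/3) = 2.7 * (0.001/3)^(1/3) = 0.1872

0.1872 AU


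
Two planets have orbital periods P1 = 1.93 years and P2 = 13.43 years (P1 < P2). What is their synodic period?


1/P_syn = |1/P1 - 1/P2| = |1/1.93 - 1/13.43| => P_syn = 2.2539

2.2539 years


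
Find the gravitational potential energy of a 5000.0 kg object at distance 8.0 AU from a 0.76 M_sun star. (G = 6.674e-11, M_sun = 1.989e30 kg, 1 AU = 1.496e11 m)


M = 0.76 * 1.989e30 kg = 1.51164e+30 kg; r = 8.0 AU * 1.496e11 m/AU = 1.1968e+12 m. U = -GM*m/r = -(6.674e-11 * 1.51164e+30 * 5000.0) / 1.1968e+12 = -4.215e+11

-4.215e+11 J


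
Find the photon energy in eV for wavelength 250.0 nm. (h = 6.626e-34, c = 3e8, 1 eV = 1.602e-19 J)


E = hc/lambda = 6.626e-34 * 3e8 / 2.500e-07 = 7.951e-19 J = 4.9633 eV

4.9633 eV


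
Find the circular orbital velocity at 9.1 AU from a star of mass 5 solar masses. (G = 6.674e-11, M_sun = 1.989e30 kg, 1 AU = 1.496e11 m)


v = sqrt(GM/r) = sqrt(6.674e-11 * 9.945e+30 / 1.361e+12) = 22080.505

22080.505 m/s


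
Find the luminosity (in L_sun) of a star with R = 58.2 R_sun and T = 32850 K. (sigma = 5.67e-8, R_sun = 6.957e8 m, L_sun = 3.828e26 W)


R = 58.2 * 6.957e8 m = 4.048974e+10 m. L = 4*pi*R^2*sigma*T^4 = 4*pi*(4.048974e+10)^2 * 5.67e-8 * 32850^4 = 1.360267728e+33 W. L/L_sun = 1.360267728e+33 / 3.828e26 = 3.553e+06

3.553e+06 L_sun


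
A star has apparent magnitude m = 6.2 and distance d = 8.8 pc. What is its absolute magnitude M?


M = m - 5*log10(d) + 5 = 6.2 - 5*log10(8.8) + 5 = 6.4776

6.4776


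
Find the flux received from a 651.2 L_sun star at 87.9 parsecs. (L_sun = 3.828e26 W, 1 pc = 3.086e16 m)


F = L / (4*pi*d^2) = 2.493e+29 / (4*pi*(2.713e+18)^2) = 2.696e-09

2.696e-09 W/m^2


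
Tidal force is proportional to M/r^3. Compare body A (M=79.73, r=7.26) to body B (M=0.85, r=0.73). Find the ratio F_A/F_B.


Ratio = (M1/r1^3) / (M2/r2^3) = (79.73/7.26^3) / (0.85/0.73^3) = 0.0954

0.0954


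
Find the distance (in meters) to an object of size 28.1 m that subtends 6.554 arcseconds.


D = size / theta_rad, theta_rad = 6.554 * pi/(180*3600) = 3.177e-05, D = 884351.7021

884351.7021 m


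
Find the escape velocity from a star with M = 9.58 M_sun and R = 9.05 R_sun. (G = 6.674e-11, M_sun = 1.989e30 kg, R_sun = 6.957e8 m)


M = 9.58 * 1.989e30 kg = 1.905462e+31 kg; R = 9.05 * 6.957e8 m = 6.296085e+09 m. v_esc = sqrt(2GM/R) = sqrt(2 * 6.674e-11 * 1.905462e+31 / 6.296085e+09) = 635583.997

635583.997 m/s


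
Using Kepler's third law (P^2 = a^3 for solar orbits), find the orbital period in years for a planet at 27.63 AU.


P = a^(3/2) = 27.63^1.5 = 145.235

145.235 years


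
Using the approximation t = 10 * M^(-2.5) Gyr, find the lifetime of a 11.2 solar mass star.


t = 10 * M^(-2.5) = 10 * 11.2^(-2.5) = 0.0238

0.0238 Gyr


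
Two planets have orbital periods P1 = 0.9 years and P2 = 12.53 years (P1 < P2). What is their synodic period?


1/P_syn = |1/P1 - 1/P2| = |1/0.9 - 1/12.53| => P_syn = 0.9696

0.9696 years


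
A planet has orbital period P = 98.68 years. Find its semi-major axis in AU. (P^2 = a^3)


a = P^(2/3) = 98.68^(2/3) = 21.3543

21.3543 AU


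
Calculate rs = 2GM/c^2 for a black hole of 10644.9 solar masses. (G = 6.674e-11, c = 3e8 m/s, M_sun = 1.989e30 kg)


M = 10644.9 * 1.989e30 kg = 2.11727061e+34 kg. rs = 2GM/c^2 = 2 * 6.674e-11 * 2.11727061e+34 / (3e8)^2 = 3.140e+07

3.140e+07 m


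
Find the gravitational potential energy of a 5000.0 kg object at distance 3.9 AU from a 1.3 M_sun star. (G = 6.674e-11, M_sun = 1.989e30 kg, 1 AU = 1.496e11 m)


M = 1.3 * 1.989e30 kg = 2.5857e+30 kg; r = 3.9 AU * 1.496e11 m/AU = 5.8344e+11 m. U = -GM*m/r = -(6.674e-11 * 2.5857e+30 * 5000.0) / 5.8344e+11 = -1.479e+12

-1.479e+12 J


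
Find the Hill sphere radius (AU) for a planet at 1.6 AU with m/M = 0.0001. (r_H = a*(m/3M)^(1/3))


r_H = a * (m/3M)^(1/3) = 1.6 * (0.0001/3)^(1/3) = 0.0515

0.0515 AU


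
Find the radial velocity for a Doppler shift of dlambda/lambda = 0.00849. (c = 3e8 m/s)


v = (dlambda/lambda) * c = 0.00849 * 3e8 = 2.547e+06

2.547e+06 m/s


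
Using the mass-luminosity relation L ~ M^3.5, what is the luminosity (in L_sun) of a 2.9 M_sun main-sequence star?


L/L_sun = (M/M_sun)^3.5 = 2.9^3.5 = 41.533

41.533 L_sun


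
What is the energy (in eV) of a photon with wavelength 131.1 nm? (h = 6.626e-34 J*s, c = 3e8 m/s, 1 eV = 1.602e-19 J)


E = hc/lambda = 6.626e-34 * 3e8 / 1.311e-07 = 1.516e-18 J = 9.4647 eV

9.4647 eV


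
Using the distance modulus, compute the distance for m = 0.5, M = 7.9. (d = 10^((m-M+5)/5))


d = 10^((m - M + 5)/5) = 10^((0.5 - 7.9 + 5)/5) = 0.3311

0.3311 pc


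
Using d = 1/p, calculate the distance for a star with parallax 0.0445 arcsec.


d = 1/p = 1/0.0445 = 22.4719

22.4719 pc


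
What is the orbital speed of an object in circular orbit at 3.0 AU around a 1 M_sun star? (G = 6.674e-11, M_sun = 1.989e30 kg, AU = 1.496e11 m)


v = sqrt(GM/r) = sqrt(6.674e-11 * 1.989e+30 / 4.488e+11) = 17198.2425

17198.2425 m/s


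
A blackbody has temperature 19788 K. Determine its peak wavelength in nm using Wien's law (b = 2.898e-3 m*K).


lam_max = b / T = 2.898e-3 / 19788 = 1.465e-07 m = 146.4524 nm

146.4524 nm


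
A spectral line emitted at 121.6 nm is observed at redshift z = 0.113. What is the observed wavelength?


lam_obs = lam_emit * (1 + z) = 121.6 * (1 + 0.113) = 135.3408

135.3408 nm


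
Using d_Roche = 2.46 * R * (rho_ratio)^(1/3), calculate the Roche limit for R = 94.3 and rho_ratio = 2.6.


d_Roche = 2.46 * 94.3 * 2.6^(1/3) = 318.9857

318.9857


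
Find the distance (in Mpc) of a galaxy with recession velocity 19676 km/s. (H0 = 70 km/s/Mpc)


d = v / H0 = 19676 / 70 = 281.0857

281.0857 Mpc


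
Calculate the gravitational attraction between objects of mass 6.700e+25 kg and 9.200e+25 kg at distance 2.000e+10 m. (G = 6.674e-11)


F = G*m1*m2/r^2 = 6.674e-11 * 6.700e+25 * 9.200e+25 / (2.000e+10)^2 = 6.674e-11 * 6.164e+51 / 4.000e+20 = 1.028e+21

1.028e+21 N


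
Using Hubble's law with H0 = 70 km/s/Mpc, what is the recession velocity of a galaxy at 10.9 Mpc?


v = H0 * d = 70 * 10.9 = 763.0

763.0 km/s


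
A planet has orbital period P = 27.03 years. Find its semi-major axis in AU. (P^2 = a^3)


a = P^(2/3) = 27.03^(2/3) = 9.0067

9.0067 AU


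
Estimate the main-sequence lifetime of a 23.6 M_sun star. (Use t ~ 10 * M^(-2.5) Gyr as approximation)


t = 10 * M^(-2.5) = 10 * 23.6^(-2.5) = 0.0037

0.0037 Gyr


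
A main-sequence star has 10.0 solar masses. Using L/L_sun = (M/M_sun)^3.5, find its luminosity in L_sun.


L/L_sun = (M/M_sun)^3.5 = 10.0^3.5 = 3162.2777

3162.2777 L_sun


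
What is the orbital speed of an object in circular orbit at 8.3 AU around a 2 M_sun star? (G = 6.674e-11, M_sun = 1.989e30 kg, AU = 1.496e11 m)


v = sqrt(GM/r) = sqrt(6.674e-11 * 3.978e+30 / 1.242e+12) = 14622.4669

14622.4669 m/s


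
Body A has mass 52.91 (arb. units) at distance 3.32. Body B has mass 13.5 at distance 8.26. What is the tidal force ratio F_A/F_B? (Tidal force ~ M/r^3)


Ratio = (M1/r1^3) / (M2/r2^3) = (52.91/3.32^3) / (13.5/8.26^3) = 60.3573

60.3573


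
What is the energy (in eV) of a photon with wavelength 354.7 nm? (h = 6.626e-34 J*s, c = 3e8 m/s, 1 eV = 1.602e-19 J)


E = hc/lambda = 6.626e-34 * 3e8 / 3.547e-07 = 5.604e-19 J = 3.4982 eV

3.4982 eV


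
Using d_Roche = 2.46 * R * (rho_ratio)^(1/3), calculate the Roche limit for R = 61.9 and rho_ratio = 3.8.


d_Roche = 2.46 * 61.9 * 3.8^(1/3) = 237.6222

237.6222


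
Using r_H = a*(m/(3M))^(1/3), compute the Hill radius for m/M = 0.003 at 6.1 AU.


r_H = a * (m/3M)^(1/3) = 6.1 * (0.003/3)^(1/3) = 0.61

0.61 AU


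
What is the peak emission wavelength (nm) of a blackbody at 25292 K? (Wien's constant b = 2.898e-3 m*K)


lam_max = b / T = 2.898e-3 / 25292 = 1.146e-07 m = 114.5817 nm

114.5817 nm


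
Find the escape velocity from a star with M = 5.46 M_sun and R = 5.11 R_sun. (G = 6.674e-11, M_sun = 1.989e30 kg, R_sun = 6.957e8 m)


M = 5.46 * 1.989e30 kg = 1.085994e+31 kg; R = 5.11 * 6.957e8 m = 3.555027e+09 m. v_esc = sqrt(2GM/R) = sqrt(2 * 6.674e-11 * 1.085994e+31 / 3.555027e+09) = 638558.0146

638558.0146 m/s


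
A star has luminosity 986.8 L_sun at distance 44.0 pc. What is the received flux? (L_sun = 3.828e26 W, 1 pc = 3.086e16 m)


F = L / (4*pi*d^2) = 3.777e+29 / (4*pi*(1.358e+18)^2) = 1.630e-08

1.630e-08 W/m^2


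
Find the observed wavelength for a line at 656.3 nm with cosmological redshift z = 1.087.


lam_obs = lam_emit * (1 + z) = 656.3 * (1 + 1.087) = 1369.6981

1369.6981 nm


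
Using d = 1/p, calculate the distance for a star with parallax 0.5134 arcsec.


d = 1/p = 1/0.5134 = 1.9478

1.9478 pc


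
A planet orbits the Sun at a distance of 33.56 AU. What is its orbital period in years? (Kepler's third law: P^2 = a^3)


P = a^(3/2) = 33.56^1.5 = 194.4164

194.4164 years


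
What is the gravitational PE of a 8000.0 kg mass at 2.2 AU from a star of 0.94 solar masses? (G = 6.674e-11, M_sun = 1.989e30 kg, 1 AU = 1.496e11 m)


M = 0.94 * 1.989e30 kg = 1.86966e+30 kg; r = 2.2 AU * 1.496e11 m/AU = 3.2912e+11 m. U = -GM*m/r = -(6.674e-11 * 1.86966e+30 * 8000.0) / 3.2912e+11 = -3.033e+12

-3.033e+12 J


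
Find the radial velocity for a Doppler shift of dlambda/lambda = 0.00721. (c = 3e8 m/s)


v = (dlambda/lambda) * c = 0.00721 * 3e8 = 2.163e+06

2.163e+06 m/s


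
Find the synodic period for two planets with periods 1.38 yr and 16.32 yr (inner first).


1/P_syn = |1/P1 - 1/P2| = |1/1.38 - 1/16.32| => P_syn = 1.5075

1.5075 years


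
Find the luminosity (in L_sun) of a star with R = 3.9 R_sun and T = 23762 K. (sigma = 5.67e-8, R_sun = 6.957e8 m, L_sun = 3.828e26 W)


R = 3.9 * 6.957e8 m = 2.71323e+09 m. L = 4*pi*R^2*sigma*T^4 = 4*pi*(2.71323e+09)^2 * 5.67e-8 * 23762^4 = 1.672238084e+30 W. L/L_sun = 1.672238084e+30 / 3.828e26 = 4368.438

4368.438 L_sun


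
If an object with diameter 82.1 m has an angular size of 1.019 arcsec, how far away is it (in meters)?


D = size / theta_rad, theta_rad = 1.019 * pi/(180*3600) = 4.940e-06, D = 1.662e+07

1.662e+07 m


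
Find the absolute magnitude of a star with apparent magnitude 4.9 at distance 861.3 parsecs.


M = m - 5*log10(d) + 5 = 4.9 - 5*log10(861.3) + 5 = -4.7758

-4.7758


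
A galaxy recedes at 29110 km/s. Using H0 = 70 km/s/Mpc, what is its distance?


d = v / H0 = 29110 / 70 = 415.8571

415.8571 Mpc


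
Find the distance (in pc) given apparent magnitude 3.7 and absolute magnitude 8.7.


d = 10^((m - M + 5)/5) = 10^((3.7 - 8.7 + 5)/5) = 1.0

1.0 pc


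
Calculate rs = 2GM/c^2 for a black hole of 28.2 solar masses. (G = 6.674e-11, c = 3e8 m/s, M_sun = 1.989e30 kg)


M = 28.2 * 1.989e30 kg = 5.60898e+31 kg. rs = 2GM/c^2 = 2 * 6.674e-11 * 5.60898e+31 / (3e8)^2 = 83187.4056

83187.4056 m


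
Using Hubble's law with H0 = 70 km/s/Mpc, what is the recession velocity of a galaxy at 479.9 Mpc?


v = H0 * d = 70 * 479.9 = 33593.0

33593.0 km/s


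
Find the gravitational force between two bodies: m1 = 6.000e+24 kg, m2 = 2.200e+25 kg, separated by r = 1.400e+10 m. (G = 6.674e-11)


F = G*m1*m2/r^2 = 6.674e-11 * 6.000e+24 * 2.200e+25 / (1.400e+10)^2 = 6.674e-11 * 1.320e+50 / 1.960e+20 = 4.495e+19

4.495e+19 N


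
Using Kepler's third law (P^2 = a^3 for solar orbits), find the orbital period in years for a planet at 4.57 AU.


P = a^(3/2) = 4.57^1.5 = 9.7695

9.7695 years


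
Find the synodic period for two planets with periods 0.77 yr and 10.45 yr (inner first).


1/P_syn = |1/P1 - 1/P2| = |1/0.77 - 1/10.45| => P_syn = 0.8313

0.8313 years


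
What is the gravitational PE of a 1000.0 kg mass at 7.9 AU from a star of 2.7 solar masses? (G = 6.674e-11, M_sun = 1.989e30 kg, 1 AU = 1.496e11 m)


M = 2.7 * 1.989e30 kg = 5.3703e+30 kg; r = 7.9 AU * 1.496e11 m/AU = 1.18184e+12 m. U = -GM*m/r = -(6.674e-11 * 5.3703e+30 * 1000.0) / 1.18184e+12 = -3.033e+11

-3.033e+11 J


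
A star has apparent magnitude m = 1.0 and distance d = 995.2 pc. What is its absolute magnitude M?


M = m - 5*log10(d) + 5 = 1.0 - 5*log10(995.2) + 5 = -8.9896

-8.9896


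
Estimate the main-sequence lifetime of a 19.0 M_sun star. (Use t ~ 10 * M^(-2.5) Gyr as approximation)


t = 10 * M^(-2.5) = 10 * 19.0^(-2.5) = 0.0064

0.0064 Gyr


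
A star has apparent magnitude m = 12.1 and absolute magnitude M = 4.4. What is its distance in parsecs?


d = 10^((m - M + 5)/5) = 10^((12.1 - 4.4 + 5)/5) = 346.7369

346.7369 pc


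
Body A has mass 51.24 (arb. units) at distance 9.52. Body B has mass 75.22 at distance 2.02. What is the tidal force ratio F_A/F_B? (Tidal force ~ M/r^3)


Ratio = (M1/r1^3) / (M2/r2^3) = (51.24/9.52^3) / (75.22/2.02^3) = 0.0065

0.0065


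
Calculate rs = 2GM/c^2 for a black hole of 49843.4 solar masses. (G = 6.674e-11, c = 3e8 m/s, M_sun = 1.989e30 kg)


M = 49843.4 * 1.989e30 kg = 9.91385226e+34 kg. rs = 2GM/c^2 = 2 * 6.674e-11 * 9.91385226e+34 / (3e8)^2 = 1.470e+08

1.470e+08 m


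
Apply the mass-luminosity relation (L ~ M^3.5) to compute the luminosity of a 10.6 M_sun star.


L/L_sun = (M/M_sun)^3.5 = 10.6^3.5 = 3877.6672

3877.6672 L_sun


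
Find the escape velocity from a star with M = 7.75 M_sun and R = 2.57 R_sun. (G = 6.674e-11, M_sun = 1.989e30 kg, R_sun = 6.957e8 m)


M = 7.75 * 1.989e30 kg = 1.541475e+31 kg; R = 2.57 * 6.957e8 m = 1.787949e+09 m. v_esc = sqrt(2GM/R) = sqrt(2 * 6.674e-11 * 1.541475e+31 / 1.787949e+09) = 1.073e+06

1.073e+06 m/s


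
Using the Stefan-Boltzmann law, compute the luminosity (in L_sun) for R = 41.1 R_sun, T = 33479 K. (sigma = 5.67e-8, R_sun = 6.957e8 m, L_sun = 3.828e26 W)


R = 41.1 * 6.957e8 m = 2.859327e+10 m. L = 4*pi*R^2*sigma*T^4 = 4*pi*(2.859327e+10)^2 * 5.67e-8 * 33479^4 = 7.318304621e+32 W. L/L_sun = 7.318304621e+32 / 3.828e26 = 1.912e+06

1.912e+06 L_sun


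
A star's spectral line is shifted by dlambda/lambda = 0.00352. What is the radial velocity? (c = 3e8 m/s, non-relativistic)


v = (dlambda/lambda) * c = 0.00352 * 3e8 = 1.056e+06

1.056e+06 m/s


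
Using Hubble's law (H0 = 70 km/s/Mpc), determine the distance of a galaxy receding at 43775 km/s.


d = v / H0 = 43775 / 70 = 625.3571

625.3571 Mpc


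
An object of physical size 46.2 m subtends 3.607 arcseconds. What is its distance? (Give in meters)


D = size / theta_rad, theta_rad = 3.607 * pi/(180*3600) = 1.749e-05, D = 2.642e+06

2.642e+06 m


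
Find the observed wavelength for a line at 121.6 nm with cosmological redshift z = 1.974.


lam_obs = lam_emit * (1 + z) = 121.6 * (1 + 1.974) = 361.6384

361.6384 nm


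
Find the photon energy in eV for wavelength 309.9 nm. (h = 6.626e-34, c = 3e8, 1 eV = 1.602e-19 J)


E = hc/lambda = 6.626e-34 * 3e8 / 3.099e-07 = 6.414e-19 J = 4.0039 eV

4.0039 eV


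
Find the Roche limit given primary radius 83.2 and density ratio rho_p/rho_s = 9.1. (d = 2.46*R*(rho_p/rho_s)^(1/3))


d_Roche = 2.46 * 83.2 * 9.1^(1/3) = 427.3059

427.3059


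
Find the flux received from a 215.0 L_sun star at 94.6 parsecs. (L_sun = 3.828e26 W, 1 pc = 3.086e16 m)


F = L / (4*pi*d^2) = 8.230e+28 / (4*pi*(2.919e+18)^2) = 7.685e-10

7.685e-10 W/m^2


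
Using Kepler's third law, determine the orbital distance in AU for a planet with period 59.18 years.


a = P^(2/3) = 59.18^(2/3) = 15.1862

15.1862 AU


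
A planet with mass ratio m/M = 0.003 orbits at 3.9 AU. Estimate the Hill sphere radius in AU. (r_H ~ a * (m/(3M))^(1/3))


r_H = a * (m/3M)^(1/3) = 3.9 * (0.003/3)^(1/3) = 0.39

0.39 AU


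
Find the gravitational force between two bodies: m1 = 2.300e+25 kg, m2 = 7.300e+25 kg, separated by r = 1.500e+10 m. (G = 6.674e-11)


F = G*m1*m2/r^2 = 6.674e-11 * 2.300e+25 * 7.300e+25 / (1.500e+10)^2 = 6.674e-11 * 1.679e+51 / 2.250e+20 = 4.980e+20

4.980e+20 N


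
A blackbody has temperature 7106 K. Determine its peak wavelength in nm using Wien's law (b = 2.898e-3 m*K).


lam_max = b / T = 2.898e-3 / 7106 = 4.078e-07 m = 407.8244 nm

407.8244 nm


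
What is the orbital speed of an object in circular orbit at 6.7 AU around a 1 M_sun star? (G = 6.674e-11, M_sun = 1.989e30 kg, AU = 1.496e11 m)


v = sqrt(GM/r) = sqrt(6.674e-11 * 1.989e+30 / 1.002e+12) = 11508.1972

11508.1972 m/s


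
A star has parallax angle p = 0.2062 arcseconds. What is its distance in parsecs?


d = 1/p = 1/0.2062 = 4.8497

4.8497 pc


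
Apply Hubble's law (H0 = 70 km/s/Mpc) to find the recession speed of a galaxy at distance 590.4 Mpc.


v = H0 * d = 70 * 590.4 = 41328.0

41328.0 km/s


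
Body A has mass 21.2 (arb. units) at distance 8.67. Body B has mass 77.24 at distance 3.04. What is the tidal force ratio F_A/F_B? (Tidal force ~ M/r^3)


Ratio = (M1/r1^3) / (M2/r2^3) = (21.2/8.67^3) / (77.24/3.04^3) = 0.0118

0.0118


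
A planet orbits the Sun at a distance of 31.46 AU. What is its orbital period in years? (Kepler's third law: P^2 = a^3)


P = a^(3/2) = 31.46^1.5 = 176.4567

176.4567 years


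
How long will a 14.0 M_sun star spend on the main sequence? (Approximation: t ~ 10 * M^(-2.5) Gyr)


t = 10 * M^(-2.5) = 10 * 14.0^(-2.5) = 0.0136

0.0136 Gyr


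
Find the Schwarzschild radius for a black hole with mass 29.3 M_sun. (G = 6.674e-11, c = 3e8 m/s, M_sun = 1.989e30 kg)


M = 29.3 * 1.989e30 kg = 5.82777e+31 kg. rs = 2GM/c^2 = 2 * 6.674e-11 * 5.82777e+31 / (3e8)^2 = 86432.3044

86432.3044 m


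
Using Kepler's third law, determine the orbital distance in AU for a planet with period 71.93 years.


a = P^(2/3) = 71.93^(2/3) = 17.2958

17.2958 AU


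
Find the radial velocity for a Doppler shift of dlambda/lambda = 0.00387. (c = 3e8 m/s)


v = (dlambda/lambda) * c = 0.00387 * 3e8 = 1.161e+06

1.161e+06 m/s


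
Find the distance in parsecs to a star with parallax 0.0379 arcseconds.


d = 1/p = 1/0.0379 = 26.3852

26.3852 pc


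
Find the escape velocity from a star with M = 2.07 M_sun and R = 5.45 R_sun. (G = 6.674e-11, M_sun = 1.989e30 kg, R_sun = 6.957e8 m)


M = 2.07 * 1.989e30 kg = 4.11723e+30 kg; R = 5.45 * 6.957e8 m = 3.791565e+09 m. v_esc = sqrt(2GM/R) = sqrt(2 * 6.674e-11 * 4.11723e+30 / 3.791565e+09) = 380716.2468

380716.2468 m/s


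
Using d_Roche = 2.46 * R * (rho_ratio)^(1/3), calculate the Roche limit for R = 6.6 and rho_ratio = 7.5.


d_Roche = 2.46 * 6.6 * 7.5^(1/3) = 31.7809

31.7809


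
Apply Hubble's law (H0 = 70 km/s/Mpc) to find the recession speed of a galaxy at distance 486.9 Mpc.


v = H0 * d = 70 * 486.9 = 34083.0

34083.0 km/s


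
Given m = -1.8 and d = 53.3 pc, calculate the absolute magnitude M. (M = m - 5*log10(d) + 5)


M = m - 5*log10(d) + 5 = -1.8 - 5*log10(53.3) + 5 = -5.4336

-5.4336


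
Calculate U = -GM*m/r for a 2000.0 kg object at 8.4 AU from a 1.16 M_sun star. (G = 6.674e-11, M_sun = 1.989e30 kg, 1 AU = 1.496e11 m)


M = 1.16 * 1.989e30 kg = 2.30724e+30 kg; r = 8.4 AU * 1.496e11 m/AU = 1.25664e+12 m. U = -GM*m/r = -(6.674e-11 * 2.30724e+30 * 2000.0) / 1.25664e+12 = -2.451e+11

-2.451e+11 J


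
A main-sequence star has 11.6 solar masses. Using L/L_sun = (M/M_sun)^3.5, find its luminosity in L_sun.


L/L_sun = (M/M_sun)^3.5 = 11.6^3.5 = 5316.2202

5316.2202 L_sun


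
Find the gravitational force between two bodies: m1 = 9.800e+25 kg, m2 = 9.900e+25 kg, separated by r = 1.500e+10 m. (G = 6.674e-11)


F = G*m1*m2/r^2 = 6.674e-11 * 9.800e+25 * 9.900e+25 / (1.500e+10)^2 = 6.674e-11 * 9.702e+51 / 2.250e+20 = 2.878e+21

2.878e+21 N


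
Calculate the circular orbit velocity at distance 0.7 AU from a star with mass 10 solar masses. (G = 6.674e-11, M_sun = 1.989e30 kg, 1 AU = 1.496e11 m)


v = sqrt(GM/r) = sqrt(6.674e-11 * 1.989e+31 / 1.047e+11) = 112588.9259

112588.9259 m/s


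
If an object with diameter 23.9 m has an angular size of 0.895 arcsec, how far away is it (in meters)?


D = size / theta_rad, theta_rad = 0.895 * pi/(180*3600) = 4.339e-06, D = 5.508e+06

5.508e+06 m


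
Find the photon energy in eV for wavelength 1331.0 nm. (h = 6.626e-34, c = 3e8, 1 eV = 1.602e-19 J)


E = hc/lambda = 6.626e-34 * 3e8 / 1.331e-06 = 1.493e-19 J = 0.9322 eV

0.9322 eV


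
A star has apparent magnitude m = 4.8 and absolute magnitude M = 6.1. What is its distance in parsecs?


d = 10^((m - M + 5)/5) = 10^((4.8 - 6.1 + 5)/5) = 5.4954

5.4954 pc


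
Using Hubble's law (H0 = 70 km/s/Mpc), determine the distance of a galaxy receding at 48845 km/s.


d = v / H0 = 48845 / 70 = 697.7857

697.7857 Mpc


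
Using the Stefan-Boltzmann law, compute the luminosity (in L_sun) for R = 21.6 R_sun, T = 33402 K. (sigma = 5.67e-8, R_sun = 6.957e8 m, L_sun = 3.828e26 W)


R = 21.6 * 6.957e8 m = 1.502712e+10 m. L = 4*pi*R^2*sigma*T^4 = 4*pi*(1.502712e+10)^2 * 5.67e-8 * 33402^4 = 2.002784948e+32 W. L/L_sun = 2.002784948e+32 / 3.828e26 = 523193.56

523193.56 L_sun


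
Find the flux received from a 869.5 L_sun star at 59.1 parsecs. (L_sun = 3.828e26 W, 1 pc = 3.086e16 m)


F = L / (4*pi*d^2) = 3.328e+29 / (4*pi*(1.824e+18)^2) = 7.963e-09

7.963e-09 W/m^2


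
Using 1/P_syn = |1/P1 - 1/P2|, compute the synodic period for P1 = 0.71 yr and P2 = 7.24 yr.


1/P_syn = |1/P1 - 1/P2| = |1/0.71 - 1/7.24| => P_syn = 0.7872

0.7872 years


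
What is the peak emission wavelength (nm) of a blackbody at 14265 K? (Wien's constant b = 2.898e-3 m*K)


lam_max = b / T = 2.898e-3 / 14265 = 2.032e-07 m = 203.1546 nm

203.1546 nm


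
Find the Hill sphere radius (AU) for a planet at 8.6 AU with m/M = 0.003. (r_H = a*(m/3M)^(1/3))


r_H = a * (m/3M)^(1/3) = 8.6 * (0.003/3)^(1/3) = 0.86

0.86 AU


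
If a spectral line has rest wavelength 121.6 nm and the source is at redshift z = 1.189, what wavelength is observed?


lam_obs = lam_emit * (1 + z) = 121.6 * (1 + 1.189) = 266.1824

266.1824 nm


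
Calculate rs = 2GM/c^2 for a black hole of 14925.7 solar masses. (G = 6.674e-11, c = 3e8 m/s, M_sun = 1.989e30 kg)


M = 14925.7 * 1.989e30 kg = 2.96872173e+34 kg. rs = 2GM/c^2 = 2 * 6.674e-11 * 2.96872173e+34 / (3e8)^2 = 4.403e+07

4.403e+07 m


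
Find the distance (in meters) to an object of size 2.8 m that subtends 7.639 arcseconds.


D = size / theta_rad, theta_rad = 7.639 * pi/(180*3600) = 3.703e-05, D = 75604.3275

75604.3275 m


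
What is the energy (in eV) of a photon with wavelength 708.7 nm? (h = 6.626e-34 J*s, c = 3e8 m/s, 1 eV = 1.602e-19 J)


E = hc/lambda = 6.626e-34 * 3e8 / 7.087e-07 = 2.805e-19 J = 1.7508 eV

1.7508 eV


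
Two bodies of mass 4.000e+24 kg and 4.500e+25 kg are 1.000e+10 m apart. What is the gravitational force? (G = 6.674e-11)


F = G*m1*m2/r^2 = 6.674e-11 * 4.000e+24 * 4.500e+25 / (1.000e+10)^2 = 6.674e-11 * 1.800e+50 / 1.000e+20 = 1.201e+20

1.201e+20 N


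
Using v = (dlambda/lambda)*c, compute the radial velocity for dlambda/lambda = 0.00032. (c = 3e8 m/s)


v = (dlambda/lambda) * c = 0.00032 * 3e8 = 96000.0

96000.0 m/s


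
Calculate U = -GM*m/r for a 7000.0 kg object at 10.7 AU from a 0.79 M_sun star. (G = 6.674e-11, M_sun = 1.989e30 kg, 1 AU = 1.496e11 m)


M = 0.79 * 1.989e30 kg = 1.57131e+30 kg; r = 10.7 AU * 1.496e11 m/AU = 1.60072e+12 m. U = -GM*m/r = -(6.674e-11 * 1.57131e+30 * 7000.0) / 1.60072e+12 = -4.586e+11

-4.586e+11 J


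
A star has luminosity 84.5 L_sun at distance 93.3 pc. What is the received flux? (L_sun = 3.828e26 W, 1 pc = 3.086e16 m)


F = L / (4*pi*d^2) = 3.235e+28 / (4*pi*(2.879e+18)^2) = 3.105e-10

3.105e-10 W/m^2
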